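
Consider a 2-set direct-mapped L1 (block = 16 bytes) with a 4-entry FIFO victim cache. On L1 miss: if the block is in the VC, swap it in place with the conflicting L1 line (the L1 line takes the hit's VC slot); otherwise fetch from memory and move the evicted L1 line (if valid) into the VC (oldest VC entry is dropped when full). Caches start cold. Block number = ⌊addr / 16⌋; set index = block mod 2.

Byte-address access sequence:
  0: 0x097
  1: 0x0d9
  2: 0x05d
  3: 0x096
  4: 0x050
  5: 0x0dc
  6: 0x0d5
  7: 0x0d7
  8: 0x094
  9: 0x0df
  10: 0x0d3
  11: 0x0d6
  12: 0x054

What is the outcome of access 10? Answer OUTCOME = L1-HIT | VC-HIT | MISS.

OUTCOME = L1-HIT

0: 0x97 (blk 9, set 1) → MISS  vc=[]
1: 0xd9 (blk 13, set 1) → MISS  vc=[9]
2: 0x5d (blk 5, set 1) → MISS  vc=[9, 13]
3: 0x96 (blk 9, set 1) → VC-HIT  vc=[5, 13]
4: 0x50 (blk 5, set 1) → VC-HIT  vc=[9, 13]
5: 0xdc (blk 13, set 1) → VC-HIT  vc=[9, 5]
6: 0xd5 (blk 13, set 1) → L1-HIT  vc=[9, 5]
7: 0xd7 (blk 13, set 1) → L1-HIT  vc=[9, 5]
8: 0x94 (blk 9, set 1) → VC-HIT  vc=[13, 5]
9: 0xdf (blk 13, set 1) → VC-HIT  vc=[9, 5]
10: 0xd3 (blk 13, set 1) → L1-HIT  vc=[9, 5]
11: 0xd6 (blk 13, set 1) → L1-HIT  vc=[9, 5]
12: 0x54 (blk 5, set 1) → VC-HIT  vc=[9, 13]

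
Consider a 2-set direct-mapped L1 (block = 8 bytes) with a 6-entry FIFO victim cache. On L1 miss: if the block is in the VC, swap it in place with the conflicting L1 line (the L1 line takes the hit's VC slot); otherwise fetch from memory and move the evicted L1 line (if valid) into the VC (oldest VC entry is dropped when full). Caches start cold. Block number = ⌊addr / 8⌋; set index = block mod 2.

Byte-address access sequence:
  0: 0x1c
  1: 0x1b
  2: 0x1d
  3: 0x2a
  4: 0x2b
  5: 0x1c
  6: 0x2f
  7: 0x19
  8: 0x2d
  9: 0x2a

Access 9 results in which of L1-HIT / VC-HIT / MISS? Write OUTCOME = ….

0: 0x1c (blk 3, set 1) → MISS  vc=[]
1: 0x1b (blk 3, set 1) → L1-HIT  vc=[]
2: 0x1d (blk 3, set 1) → L1-HIT  vc=[]
3: 0x2a (blk 5, set 1) → MISS  vc=[3]
4: 0x2b (blk 5, set 1) → L1-HIT  vc=[3]
5: 0x1c (blk 3, set 1) → VC-HIT  vc=[5]
6: 0x2f (blk 5, set 1) → VC-HIT  vc=[3]
7: 0x19 (blk 3, set 1) → VC-HIT  vc=[5]
8: 0x2d (blk 5, set 1) → VC-HIT  vc=[3]
9: 0x2a (blk 5, set 1) → L1-HIT  vc=[3]

OUTCOME = L1-HIT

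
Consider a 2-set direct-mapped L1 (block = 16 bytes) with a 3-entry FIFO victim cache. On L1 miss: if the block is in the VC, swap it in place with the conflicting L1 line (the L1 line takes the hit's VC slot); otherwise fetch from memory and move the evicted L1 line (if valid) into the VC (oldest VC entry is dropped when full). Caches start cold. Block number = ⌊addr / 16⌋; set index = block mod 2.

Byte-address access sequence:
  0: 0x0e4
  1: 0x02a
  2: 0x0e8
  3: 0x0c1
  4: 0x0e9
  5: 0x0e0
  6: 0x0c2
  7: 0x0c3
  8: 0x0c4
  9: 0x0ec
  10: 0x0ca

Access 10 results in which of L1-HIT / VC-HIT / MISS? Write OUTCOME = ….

OUTCOME = VC-HIT

0: 0xe4 (blk 14, set 0) → MISS  vc=[]
1: 0x2a (blk 2, set 0) → MISS  vc=[14]
2: 0xe8 (blk 14, set 0) → VC-HIT  vc=[2]
3: 0xc1 (blk 12, set 0) → MISS  vc=[2, 14]
4: 0xe9 (blk 14, set 0) → VC-HIT  vc=[2, 12]
5: 0xe0 (blk 14, set 0) → L1-HIT  vc=[2, 12]
6: 0xc2 (blk 12, set 0) → VC-HIT  vc=[2, 14]
7: 0xc3 (blk 12, set 0) → L1-HIT  vc=[2, 14]
8: 0xc4 (blk 12, set 0) → L1-HIT  vc=[2, 14]
9: 0xec (blk 14, set 0) → VC-HIT  vc=[2, 12]
10: 0xca (blk 12, set 0) → VC-HIT  vc=[2, 14]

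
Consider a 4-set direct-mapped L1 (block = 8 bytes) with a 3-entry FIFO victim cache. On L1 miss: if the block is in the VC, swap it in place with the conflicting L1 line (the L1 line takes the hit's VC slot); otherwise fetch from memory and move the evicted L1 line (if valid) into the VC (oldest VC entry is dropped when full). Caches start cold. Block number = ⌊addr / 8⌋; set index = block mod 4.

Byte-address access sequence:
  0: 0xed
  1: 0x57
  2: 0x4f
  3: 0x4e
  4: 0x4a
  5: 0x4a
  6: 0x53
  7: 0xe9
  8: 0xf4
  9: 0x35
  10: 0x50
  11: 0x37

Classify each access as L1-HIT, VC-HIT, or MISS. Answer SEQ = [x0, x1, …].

  [0] addr=0xed blk=29 s=1: MISS | VC []
  [1] addr=0x57 blk=10 s=2: MISS | VC []
  [2] addr=0x4f blk=9 s=1: MISS | VC [29]
  [3] addr=0x4e blk=9 s=1: L1-HIT | VC [29]
  [4] addr=0x4a blk=9 s=1: L1-HIT | VC [29]
  [5] addr=0x4a blk=9 s=1: L1-HIT | VC [29]
  [6] addr=0x53 blk=10 s=2: L1-HIT | VC [29]
  [7] addr=0xe9 blk=29 s=1: VC-HIT | VC [9]
  [8] addr=0xf4 blk=30 s=2: MISS | VC [9, 10]
  [9] addr=0x35 blk=6 s=2: MISS | VC [9, 10, 30]
  [10] addr=0x50 blk=10 s=2: VC-HIT | VC [9, 6, 30]
  [11] addr=0x37 blk=6 s=2: VC-HIT | VC [9, 10, 30]

SEQ = [MISS, MISS, MISS, L1-HIT, L1-HIT, L1-HIT, L1-HIT, VC-HIT, MISS, MISS, VC-HIT, VC-HIT]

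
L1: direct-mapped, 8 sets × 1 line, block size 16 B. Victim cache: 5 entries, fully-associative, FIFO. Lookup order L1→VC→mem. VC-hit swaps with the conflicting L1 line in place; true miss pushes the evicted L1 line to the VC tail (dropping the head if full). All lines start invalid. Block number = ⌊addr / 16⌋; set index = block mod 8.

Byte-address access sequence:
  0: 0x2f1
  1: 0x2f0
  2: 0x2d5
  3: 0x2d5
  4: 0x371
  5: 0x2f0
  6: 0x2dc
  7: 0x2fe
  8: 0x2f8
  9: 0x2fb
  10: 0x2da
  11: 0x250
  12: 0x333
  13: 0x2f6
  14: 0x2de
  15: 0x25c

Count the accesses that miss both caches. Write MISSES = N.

  [0] addr=0x2f1 blk=47 s=7: MISS | VC []
  [1] addr=0x2f0 blk=47 s=7: L1-HIT | VC []
  [2] addr=0x2d5 blk=45 s=5: MISS | VC []
  [3] addr=0x2d5 blk=45 s=5: L1-HIT | VC []
  [4] addr=0x371 blk=55 s=7: MISS | VC [47]
  [5] addr=0x2f0 blk=47 s=7: VC-HIT | VC [55]
  [6] addr=0x2dc blk=45 s=5: L1-HIT | VC [55]
  [7] addr=0x2fe blk=47 s=7: L1-HIT | VC [55]
  [8] addr=0x2f8 blk=47 s=7: L1-HIT | VC [55]
  [9] addr=0x2fb blk=47 s=7: L1-HIT | VC [55]
  [10] addr=0x2da blk=45 s=5: L1-HIT | VC [55]
  [11] addr=0x250 blk=37 s=5: MISS | VC [55, 45]
  [12] addr=0x333 blk=51 s=3: MISS | VC [55, 45]
  [13] addr=0x2f6 blk=47 s=7: L1-HIT | VC [55, 45]
  [14] addr=0x2de blk=45 s=5: VC-HIT | VC [55, 37]
  [15] addr=0x25c blk=37 s=5: VC-HIT | VC [55, 45]

MISSES = 5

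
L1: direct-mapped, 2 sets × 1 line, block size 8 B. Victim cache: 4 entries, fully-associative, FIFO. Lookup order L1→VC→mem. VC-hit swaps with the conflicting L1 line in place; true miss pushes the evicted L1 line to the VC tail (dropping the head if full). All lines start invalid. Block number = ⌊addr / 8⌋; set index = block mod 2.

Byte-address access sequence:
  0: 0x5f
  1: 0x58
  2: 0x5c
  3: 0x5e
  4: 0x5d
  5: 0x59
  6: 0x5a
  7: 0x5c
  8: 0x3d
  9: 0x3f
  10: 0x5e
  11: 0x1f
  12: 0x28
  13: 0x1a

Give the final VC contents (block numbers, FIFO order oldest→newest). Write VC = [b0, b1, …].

VC = [7, 11, 5]

  [0] addr=0x5f blk=11 s=1: MISS | VC []
  [1] addr=0x58 blk=11 s=1: L1-HIT | VC []
  [2] addr=0x5c blk=11 s=1: L1-HIT | VC []
  [3] addr=0x5e blk=11 s=1: L1-HIT | VC []
  [4] addr=0x5d blk=11 s=1: L1-HIT | VC []
  [5] addr=0x59 blk=11 s=1: L1-HIT | VC []
  [6] addr=0x5a blk=11 s=1: L1-HIT | VC []
  [7] addr=0x5c blk=11 s=1: L1-HIT | VC []
  [8] addr=0x3d blk=7 s=1: MISS | VC [11]
  [9] addr=0x3f blk=7 s=1: L1-HIT | VC [11]
  [10] addr=0x5e blk=11 s=1: VC-HIT | VC [7]
  [11] addr=0x1f blk=3 s=1: MISS | VC [7, 11]
  [12] addr=0x28 blk=5 s=1: MISS | VC [7, 11, 3]
  [13] addr=0x1a blk=3 s=1: VC-HIT | VC [7, 11, 5]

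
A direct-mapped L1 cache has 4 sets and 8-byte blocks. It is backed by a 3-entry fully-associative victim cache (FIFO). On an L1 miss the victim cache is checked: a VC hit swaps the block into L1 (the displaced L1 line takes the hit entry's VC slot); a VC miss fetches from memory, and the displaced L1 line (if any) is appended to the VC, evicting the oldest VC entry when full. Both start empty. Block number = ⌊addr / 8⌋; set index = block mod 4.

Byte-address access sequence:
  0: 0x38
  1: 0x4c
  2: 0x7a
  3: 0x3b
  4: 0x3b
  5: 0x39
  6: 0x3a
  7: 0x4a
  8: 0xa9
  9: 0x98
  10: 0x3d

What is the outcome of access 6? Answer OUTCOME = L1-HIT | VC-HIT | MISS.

OUTCOME = L1-HIT

  [0] addr=0x38 blk=7 s=3: MISS | VC []
  [1] addr=0x4c blk=9 s=1: MISS | VC []
  [2] addr=0x7a blk=15 s=3: MISS | VC [7]
  [3] addr=0x3b blk=7 s=3: VC-HIT | VC [15]
  [4] addr=0x3b blk=7 s=3: L1-HIT | VC [15]
  [5] addr=0x39 blk=7 s=3: L1-HIT | VC [15]
  [6] addr=0x3a blk=7 s=3: L1-HIT | VC [15]
  [7] addr=0x4a blk=9 s=1: L1-HIT | VC [15]
  [8] addr=0xa9 blk=21 s=1: MISS | VC [15, 9]
  [9] addr=0x98 blk=19 s=3: MISS | VC [15, 9, 7]
  [10] addr=0x3d blk=7 s=3: VC-HIT | VC [15, 9, 19]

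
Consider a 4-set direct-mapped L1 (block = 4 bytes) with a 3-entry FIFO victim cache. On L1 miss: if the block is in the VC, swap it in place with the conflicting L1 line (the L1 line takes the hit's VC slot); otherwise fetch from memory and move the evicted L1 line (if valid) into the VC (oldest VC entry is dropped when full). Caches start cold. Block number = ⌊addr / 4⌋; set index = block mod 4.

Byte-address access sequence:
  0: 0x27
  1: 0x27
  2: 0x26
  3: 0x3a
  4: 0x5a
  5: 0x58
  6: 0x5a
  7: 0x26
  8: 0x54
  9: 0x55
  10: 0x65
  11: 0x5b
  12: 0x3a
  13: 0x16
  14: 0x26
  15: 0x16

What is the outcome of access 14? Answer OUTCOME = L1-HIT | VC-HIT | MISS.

OUTCOME = VC-HIT

0: 0x27 (blk 9, set 1) → MISS  vc=[]
1: 0x27 (blk 9, set 1) → L1-HIT  vc=[]
2: 0x26 (blk 9, set 1) → L1-HIT  vc=[]
3: 0x3a (blk 14, set 2) → MISS  vc=[]
4: 0x5a (blk 22, set 2) → MISS  vc=[14]
5: 0x58 (blk 22, set 2) → L1-HIT  vc=[14]
6: 0x5a (blk 22, set 2) → L1-HIT  vc=[14]
7: 0x26 (blk 9, set 1) → L1-HIT  vc=[14]
8: 0x54 (blk 21, set 1) → MISS  vc=[14, 9]
9: 0x55 (blk 21, set 1) → L1-HIT  vc=[14, 9]
10: 0x65 (blk 25, set 1) → MISS  vc=[14, 9, 21]
11: 0x5b (blk 22, set 2) → L1-HIT  vc=[14, 9, 21]
12: 0x3a (blk 14, set 2) → VC-HIT  vc=[22, 9, 21]
13: 0x16 (blk 5, set 1) → MISS  vc=[9, 21, 25]
14: 0x26 (blk 9, set 1) → VC-HIT  vc=[5, 21, 25]
15: 0x16 (blk 5, set 1) → VC-HIT  vc=[9, 21, 25]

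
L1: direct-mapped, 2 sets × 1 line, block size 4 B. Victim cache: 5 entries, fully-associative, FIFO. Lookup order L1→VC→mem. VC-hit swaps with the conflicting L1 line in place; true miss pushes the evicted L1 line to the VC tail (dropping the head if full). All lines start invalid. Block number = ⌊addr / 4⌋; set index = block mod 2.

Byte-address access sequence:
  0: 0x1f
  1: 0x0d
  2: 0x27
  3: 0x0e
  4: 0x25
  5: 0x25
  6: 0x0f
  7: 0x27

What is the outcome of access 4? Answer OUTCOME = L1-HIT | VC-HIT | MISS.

0: 0x1f (blk 7, set 1) → MISS  vc=[]
1: 0xd (blk 3, set 1) → MISS  vc=[7]
2: 0x27 (blk 9, set 1) → MISS  vc=[7, 3]
3: 0xe (blk 3, set 1) → VC-HIT  vc=[7, 9]
4: 0x25 (blk 9, set 1) → VC-HIT  vc=[7, 3]
5: 0x25 (blk 9, set 1) → L1-HIT  vc=[7, 3]
6: 0xf (blk 3, set 1) → VC-HIT  vc=[7, 9]
7: 0x27 (blk 9, set 1) → VC-HIT  vc=[7, 3]

OUTCOME = VC-HIT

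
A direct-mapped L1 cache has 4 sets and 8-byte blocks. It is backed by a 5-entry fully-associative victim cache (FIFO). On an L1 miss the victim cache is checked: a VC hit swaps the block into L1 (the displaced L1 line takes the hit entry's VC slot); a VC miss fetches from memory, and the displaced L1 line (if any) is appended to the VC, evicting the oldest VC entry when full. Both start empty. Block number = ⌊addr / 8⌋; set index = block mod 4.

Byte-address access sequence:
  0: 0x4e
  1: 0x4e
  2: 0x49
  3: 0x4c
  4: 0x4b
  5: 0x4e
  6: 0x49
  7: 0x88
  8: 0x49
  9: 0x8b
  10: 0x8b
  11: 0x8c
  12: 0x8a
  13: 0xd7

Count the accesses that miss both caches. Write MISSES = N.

  [0] addr=0x4e blk=9 s=1: MISS | VC []
  [1] addr=0x4e blk=9 s=1: L1-HIT | VC []
  [2] addr=0x49 blk=9 s=1: L1-HIT | VC []
  [3] addr=0x4c blk=9 s=1: L1-HIT | VC []
  [4] addr=0x4b blk=9 s=1: L1-HIT | VC []
  [5] addr=0x4e blk=9 s=1: L1-HIT | VC []
  [6] addr=0x49 blk=9 s=1: L1-HIT | VC []
  [7] addr=0x88 blk=17 s=1: MISS | VC [9]
  [8] addr=0x49 blk=9 s=1: VC-HIT | VC [17]
  [9] addr=0x8b blk=17 s=1: VC-HIT | VC [9]
  [10] addr=0x8b blk=17 s=1: L1-HIT | VC [9]
  [11] addr=0x8c blk=17 s=1: L1-HIT | VC [9]
  [12] addr=0x8a blk=17 s=1: L1-HIT | VC [9]
  [13] addr=0xd7 blk=26 s=2: MISS | VC [9]

MISSES = 3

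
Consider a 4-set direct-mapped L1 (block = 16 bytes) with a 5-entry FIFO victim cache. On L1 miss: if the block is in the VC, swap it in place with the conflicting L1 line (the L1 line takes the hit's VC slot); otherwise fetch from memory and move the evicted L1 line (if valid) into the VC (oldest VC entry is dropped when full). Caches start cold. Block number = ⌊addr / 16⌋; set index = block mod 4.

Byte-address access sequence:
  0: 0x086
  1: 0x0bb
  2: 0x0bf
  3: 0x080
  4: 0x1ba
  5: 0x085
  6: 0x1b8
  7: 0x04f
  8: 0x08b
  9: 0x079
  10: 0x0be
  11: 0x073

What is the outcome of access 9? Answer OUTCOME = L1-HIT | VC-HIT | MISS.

0: 0x86 (blk 8, set 0) → MISS  vc=[]
1: 0xbb (blk 11, set 3) → MISS  vc=[]
2: 0xbf (blk 11, set 3) → L1-HIT  vc=[]
3: 0x80 (blk 8, set 0) → L1-HIT  vc=[]
4: 0x1ba (blk 27, set 3) → MISS  vc=[11]
5: 0x85 (blk 8, set 0) → L1-HIT  vc=[11]
6: 0x1b8 (blk 27, set 3) → L1-HIT  vc=[11]
7: 0x4f (blk 4, set 0) → MISS  vc=[11, 8]
8: 0x8b (blk 8, set 0) → VC-HIT  vc=[11, 4]
9: 0x79 (blk 7, set 3) → MISS  vc=[11, 4, 27]
10: 0xbe (blk 11, set 3) → VC-HIT  vc=[7, 4, 27]
11: 0x73 (blk 7, set 3) → VC-HIT  vc=[11, 4, 27]

OUTCOME = MISS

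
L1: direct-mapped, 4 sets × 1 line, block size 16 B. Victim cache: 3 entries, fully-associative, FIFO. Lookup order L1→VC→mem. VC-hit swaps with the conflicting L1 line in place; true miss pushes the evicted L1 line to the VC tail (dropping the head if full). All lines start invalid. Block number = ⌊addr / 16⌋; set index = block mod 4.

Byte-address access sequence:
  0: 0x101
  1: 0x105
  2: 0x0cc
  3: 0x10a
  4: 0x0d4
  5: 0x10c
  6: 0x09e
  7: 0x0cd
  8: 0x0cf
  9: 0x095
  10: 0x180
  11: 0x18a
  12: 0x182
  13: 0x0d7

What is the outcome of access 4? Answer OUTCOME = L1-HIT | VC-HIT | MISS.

OUTCOME = MISS

  [0] addr=0x101 blk=16 s=0: MISS | VC []
  [1] addr=0x105 blk=16 s=0: L1-HIT | VC []
  [2] addr=0xcc blk=12 s=0: MISS | VC [16]
  [3] addr=0x10a blk=16 s=0: VC-HIT | VC [12]
  [4] addr=0xd4 blk=13 s=1: MISS | VC [12]
  [5] addr=0x10c blk=16 s=0: L1-HIT | VC [12]
  [6] addr=0x9e blk=9 s=1: MISS | VC [12, 13]
  [7] addr=0xcd blk=12 s=0: VC-HIT | VC [16, 13]
  [8] addr=0xcf blk=12 s=0: L1-HIT | VC [16, 13]
  [9] addr=0x95 blk=9 s=1: L1-HIT | VC [16, 13]
  [10] addr=0x180 blk=24 s=0: MISS | VC [16, 13, 12]
  [11] addr=0x18a blk=24 s=0: L1-HIT | VC [16, 13, 12]
  [12] addr=0x182 blk=24 s=0: L1-HIT | VC [16, 13, 12]
  [13] addr=0xd7 blk=13 s=1: VC-HIT | VC [16, 9, 12]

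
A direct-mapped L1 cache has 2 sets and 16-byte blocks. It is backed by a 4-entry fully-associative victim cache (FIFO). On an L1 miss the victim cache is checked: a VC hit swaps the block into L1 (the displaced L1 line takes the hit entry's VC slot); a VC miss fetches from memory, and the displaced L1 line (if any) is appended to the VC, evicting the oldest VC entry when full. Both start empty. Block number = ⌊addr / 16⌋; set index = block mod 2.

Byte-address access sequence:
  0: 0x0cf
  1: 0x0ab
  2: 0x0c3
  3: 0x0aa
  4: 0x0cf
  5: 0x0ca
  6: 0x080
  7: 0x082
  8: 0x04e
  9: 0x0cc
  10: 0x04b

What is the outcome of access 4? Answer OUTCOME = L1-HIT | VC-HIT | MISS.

0: 0xcf (blk 12, set 0) → MISS  vc=[]
1: 0xab (blk 10, set 0) → MISS  vc=[12]
2: 0xc3 (blk 12, set 0) → VC-HIT  vc=[10]
3: 0xaa (blk 10, set 0) → VC-HIT  vc=[12]
4: 0xcf (blk 12, set 0) → VC-HIT  vc=[10]
5: 0xca (blk 12, set 0) → L1-HIT  vc=[10]
6: 0x80 (blk 8, set 0) → MISS  vc=[10, 12]
7: 0x82 (blk 8, set 0) → L1-HIT  vc=[10, 12]
8: 0x4e (blk 4, set 0) → MISS  vc=[10, 12, 8]
9: 0xcc (blk 12, set 0) → VC-HIT  vc=[10, 4, 8]
10: 0x4b (blk 4, set 0) → VC-HIT  vc=[10, 12, 8]

OUTCOME = VC-HIT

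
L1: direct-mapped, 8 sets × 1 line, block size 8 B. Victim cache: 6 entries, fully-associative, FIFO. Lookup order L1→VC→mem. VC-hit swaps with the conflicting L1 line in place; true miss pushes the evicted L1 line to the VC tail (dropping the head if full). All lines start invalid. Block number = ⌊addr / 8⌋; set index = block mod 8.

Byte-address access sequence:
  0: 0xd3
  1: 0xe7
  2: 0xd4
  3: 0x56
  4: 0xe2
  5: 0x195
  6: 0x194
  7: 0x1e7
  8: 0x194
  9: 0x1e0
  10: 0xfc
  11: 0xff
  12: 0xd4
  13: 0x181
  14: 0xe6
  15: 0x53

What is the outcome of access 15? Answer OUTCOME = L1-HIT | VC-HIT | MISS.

OUTCOME = VC-HIT

#0 0xd3→b26/s2 MISS; vc=[]
#1 0xe7→b28/s4 MISS; vc=[]
#2 0xd4→b26/s2 L1-HIT; vc=[]
#3 0x56→b10/s2 MISS; vc=[26]
#4 0xe2→b28/s4 L1-HIT; vc=[26]
#5 0x195→b50/s2 MISS; vc=[26,10]
#6 0x194→b50/s2 L1-HIT; vc=[26,10]
#7 0x1e7→b60/s4 MISS; vc=[26,10,28]
#8 0x194→b50/s2 L1-HIT; vc=[26,10,28]
#9 0x1e0→b60/s4 L1-HIT; vc=[26,10,28]
#10 0xfc→b31/s7 MISS; vc=[26,10,28]
#11 0xff→b31/s7 L1-HIT; vc=[26,10,28]
#12 0xd4→b26/s2 VC-HIT; vc=[50,10,28]
#13 0x181→b48/s0 MISS; vc=[50,10,28]
#14 0xe6→b28/s4 VC-HIT; vc=[50,10,60]
#15 0x53→b10/s2 VC-HIT; vc=[50,26,60]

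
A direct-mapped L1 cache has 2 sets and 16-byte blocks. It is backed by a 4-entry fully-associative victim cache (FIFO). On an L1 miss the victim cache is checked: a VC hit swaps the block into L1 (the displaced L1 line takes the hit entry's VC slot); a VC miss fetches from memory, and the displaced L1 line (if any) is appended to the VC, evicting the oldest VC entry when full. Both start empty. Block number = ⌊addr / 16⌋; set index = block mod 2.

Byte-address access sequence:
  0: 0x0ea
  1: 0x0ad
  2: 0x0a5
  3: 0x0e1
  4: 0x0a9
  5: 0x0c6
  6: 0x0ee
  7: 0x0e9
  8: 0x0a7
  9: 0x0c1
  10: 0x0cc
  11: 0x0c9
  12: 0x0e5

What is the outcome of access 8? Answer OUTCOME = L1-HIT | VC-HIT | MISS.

  [0] addr=0xea blk=14 s=0: MISS | VC []
  [1] addr=0xad blk=10 s=0: MISS | VC [14]
  [2] addr=0xa5 blk=10 s=0: L1-HIT | VC [14]
  [3] addr=0xe1 blk=14 s=0: VC-HIT | VC [10]
  [4] addr=0xa9 blk=10 s=0: VC-HIT | VC [14]
  [5] addr=0xc6 blk=12 s=0: MISS | VC [14, 10]
  [6] addr=0xee blk=14 s=0: VC-HIT | VC [12, 10]
  [7] addr=0xe9 blk=14 s=0: L1-HIT | VC [12, 10]
  [8] addr=0xa7 blk=10 s=0: VC-HIT | VC [12, 14]
  [9] addr=0xc1 blk=12 s=0: VC-HIT | VC [10, 14]
  [10] addr=0xcc blk=12 s=0: L1-HIT | VC [10, 14]
  [11] addr=0xc9 blk=12 s=0: L1-HIT | VC [10, 14]
  [12] addr=0xe5 blk=14 s=0: VC-HIT | VC [10, 12]

OUTCOME = VC-HIT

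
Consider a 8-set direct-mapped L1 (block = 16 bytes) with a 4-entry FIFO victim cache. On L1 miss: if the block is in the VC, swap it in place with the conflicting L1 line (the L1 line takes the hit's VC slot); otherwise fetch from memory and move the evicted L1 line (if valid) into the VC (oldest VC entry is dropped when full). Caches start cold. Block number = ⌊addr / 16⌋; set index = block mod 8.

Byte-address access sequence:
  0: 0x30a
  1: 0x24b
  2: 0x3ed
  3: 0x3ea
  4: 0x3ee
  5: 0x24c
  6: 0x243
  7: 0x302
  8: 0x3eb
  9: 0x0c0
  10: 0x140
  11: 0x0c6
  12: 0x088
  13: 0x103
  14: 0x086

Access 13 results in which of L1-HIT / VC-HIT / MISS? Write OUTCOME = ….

  [0] addr=0x30a blk=48 s=0: MISS | VC []
  [1] addr=0x24b blk=36 s=4: MISS | VC []
  [2] addr=0x3ed blk=62 s=6: MISS | VC []
  [3] addr=0x3ea blk=62 s=6: L1-HIT | VC []
  [4] addr=0x3ee blk=62 s=6: L1-HIT | VC []
  [5] addr=0x24c blk=36 s=4: L1-HIT | VC []
  [6] addr=0x243 blk=36 s=4: L1-HIT | VC []
  [7] addr=0x302 blk=48 s=0: L1-HIT | VC []
  [8] addr=0x3eb blk=62 s=6: L1-HIT | VC []
  [9] addr=0xc0 blk=12 s=4: MISS | VC [36]
  [10] addr=0x140 blk=20 s=4: MISS | VC [36, 12]
  [11] addr=0xc6 blk=12 s=4: VC-HIT | VC [36, 20]
  [12] addr=0x88 blk=8 s=0: MISS | VC [36, 20, 48]
  [13] addr=0x103 blk=16 s=0: MISS | VC [36, 20, 48, 8]
  [14] addr=0x86 blk=8 s=0: VC-HIT | VC [36, 20, 48, 16]

OUTCOME = MISS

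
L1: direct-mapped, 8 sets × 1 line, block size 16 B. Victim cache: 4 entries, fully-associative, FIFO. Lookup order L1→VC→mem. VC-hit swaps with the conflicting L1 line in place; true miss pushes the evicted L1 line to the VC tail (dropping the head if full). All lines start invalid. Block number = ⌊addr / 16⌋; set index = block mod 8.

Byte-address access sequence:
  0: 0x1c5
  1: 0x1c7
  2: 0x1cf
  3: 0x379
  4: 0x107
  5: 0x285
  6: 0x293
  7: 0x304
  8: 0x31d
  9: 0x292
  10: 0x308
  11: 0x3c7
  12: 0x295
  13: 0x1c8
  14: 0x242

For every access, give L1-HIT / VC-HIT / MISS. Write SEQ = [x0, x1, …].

SEQ = [MISS, L1-HIT, L1-HIT, MISS, MISS, MISS, MISS, MISS, MISS, VC-HIT, L1-HIT, MISS, L1-HIT, VC-HIT, MISS]

#0 0x1c5→b28/s4 MISS; vc=[]
#1 0x1c7→b28/s4 L1-HIT; vc=[]
#2 0x1cf→b28/s4 L1-HIT; vc=[]
#3 0x379→b55/s7 MISS; vc=[]
#4 0x107→b16/s0 MISS; vc=[]
#5 0x285→b40/s0 MISS; vc=[16]
#6 0x293→b41/s1 MISS; vc=[16]
#7 0x304→b48/s0 MISS; vc=[16,40]
#8 0x31d→b49/s1 MISS; vc=[16,40,41]
#9 0x292→b41/s1 VC-HIT; vc=[16,40,49]
#10 0x308→b48/s0 L1-HIT; vc=[16,40,49]
#11 0x3c7→b60/s4 MISS; vc=[16,40,49,28]
#12 0x295→b41/s1 L1-HIT; vc=[16,40,49,28]
#13 0x1c8→b28/s4 VC-HIT; vc=[16,40,49,60]
#14 0x242→b36/s4 MISS; vc=[40,49,60,28]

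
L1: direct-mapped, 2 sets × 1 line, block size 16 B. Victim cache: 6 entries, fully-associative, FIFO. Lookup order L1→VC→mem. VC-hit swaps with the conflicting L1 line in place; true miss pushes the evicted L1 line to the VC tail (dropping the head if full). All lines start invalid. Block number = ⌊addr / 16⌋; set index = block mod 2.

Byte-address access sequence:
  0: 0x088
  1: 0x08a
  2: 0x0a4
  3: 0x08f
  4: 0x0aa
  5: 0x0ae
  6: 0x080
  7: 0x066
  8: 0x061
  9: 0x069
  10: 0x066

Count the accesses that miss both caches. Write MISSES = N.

0: 0x88 (blk 8, set 0) → MISS  vc=[]
1: 0x8a (blk 8, set 0) → L1-HIT  vc=[]
2: 0xa4 (blk 10, set 0) → MISS  vc=[8]
3: 0x8f (blk 8, set 0) → VC-HIT  vc=[10]
4: 0xaa (blk 10, set 0) → VC-HIT  vc=[8]
5: 0xae (blk 10, set 0) → L1-HIT  vc=[8]
6: 0x80 (blk 8, set 0) → VC-HIT  vc=[10]
7: 0x66 (blk 6, set 0) → MISS  vc=[10, 8]
8: 0x61 (blk 6, set 0) → L1-HIT  vc=[10, 8]
9: 0x69 (blk 6, set 0) → L1-HIT  vc=[10, 8]
10: 0x66 (blk 6, set 0) → L1-HIT  vc=[10, 8]

MISSES = 3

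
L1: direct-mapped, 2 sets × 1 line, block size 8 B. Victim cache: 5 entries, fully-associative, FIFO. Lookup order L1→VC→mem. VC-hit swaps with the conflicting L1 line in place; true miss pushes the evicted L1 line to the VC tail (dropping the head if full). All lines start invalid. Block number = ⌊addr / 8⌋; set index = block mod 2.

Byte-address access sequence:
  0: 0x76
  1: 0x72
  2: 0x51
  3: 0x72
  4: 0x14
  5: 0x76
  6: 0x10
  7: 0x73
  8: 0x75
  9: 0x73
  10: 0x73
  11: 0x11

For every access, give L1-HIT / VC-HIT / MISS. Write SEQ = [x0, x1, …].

0: 0x76 (blk 14, set 0) → MISS  vc=[]
1: 0x72 (blk 14, set 0) → L1-HIT  vc=[]
2: 0x51 (blk 10, set 0) → MISS  vc=[14]
3: 0x72 (blk 14, set 0) → VC-HIT  vc=[10]
4: 0x14 (blk 2, set 0) → MISS  vc=[10, 14]
5: 0x76 (blk 14, set 0) → VC-HIT  vc=[10, 2]
6: 0x10 (blk 2, set 0) → VC-HIT  vc=[10, 14]
7: 0x73 (blk 14, set 0) → VC-HIT  vc=[10, 2]
8: 0x75 (blk 14, set 0) → L1-HIT  vc=[10, 2]
9: 0x73 (blk 14, set 0) → L1-HIT  vc=[10, 2]
10: 0x73 (blk 14, set 0) → L1-HIT  vc=[10, 2]
11: 0x11 (blk 2, set 0) → VC-HIT  vc=[10, 14]

SEQ = [MISS, L1-HIT, MISS, VC-HIT, MISS, VC-HIT, VC-HIT, VC-HIT, L1-HIT, L1-HIT, L1-HIT, VC-HIT]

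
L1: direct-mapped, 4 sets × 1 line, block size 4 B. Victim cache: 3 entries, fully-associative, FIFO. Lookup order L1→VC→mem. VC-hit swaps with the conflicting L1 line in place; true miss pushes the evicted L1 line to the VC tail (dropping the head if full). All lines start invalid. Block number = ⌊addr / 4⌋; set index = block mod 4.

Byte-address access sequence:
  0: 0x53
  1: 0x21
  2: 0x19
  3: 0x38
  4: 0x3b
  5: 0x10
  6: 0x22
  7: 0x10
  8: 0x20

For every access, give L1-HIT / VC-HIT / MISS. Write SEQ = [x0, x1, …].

SEQ = [MISS, MISS, MISS, MISS, L1-HIT, MISS, VC-HIT, VC-HIT, VC-HIT]

0: 0x53 (blk 20, set 0) → MISS  vc=[]
1: 0x21 (blk 8, set 0) → MISS  vc=[20]
2: 0x19 (blk 6, set 2) → MISS  vc=[20]
3: 0x38 (blk 14, set 2) → MISS  vc=[20, 6]
4: 0x3b (blk 14, set 2) → L1-HIT  vc=[20, 6]
5: 0x10 (blk 4, set 0) → MISS  vc=[20, 6, 8]
6: 0x22 (blk 8, set 0) → VC-HIT  vc=[20, 6, 4]
7: 0x10 (blk 4, set 0) → VC-HIT  vc=[20, 6, 8]
8: 0x20 (blk 8, set 0) → VC-HIT  vc=[20, 6, 4]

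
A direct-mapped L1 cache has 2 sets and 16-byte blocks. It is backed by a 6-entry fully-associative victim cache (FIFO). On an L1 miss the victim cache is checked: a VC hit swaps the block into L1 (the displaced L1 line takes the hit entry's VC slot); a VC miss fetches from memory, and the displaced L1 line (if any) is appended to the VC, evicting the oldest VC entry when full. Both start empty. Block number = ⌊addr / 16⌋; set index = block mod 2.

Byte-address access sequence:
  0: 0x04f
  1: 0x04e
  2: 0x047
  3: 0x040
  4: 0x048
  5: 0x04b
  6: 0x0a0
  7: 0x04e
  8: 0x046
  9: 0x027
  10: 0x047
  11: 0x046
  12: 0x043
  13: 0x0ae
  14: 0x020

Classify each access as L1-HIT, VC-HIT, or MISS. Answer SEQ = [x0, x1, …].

SEQ = [MISS, L1-HIT, L1-HIT, L1-HIT, L1-HIT, L1-HIT, MISS, VC-HIT, L1-HIT, MISS, VC-HIT, L1-HIT, L1-HIT, VC-HIT, VC-HIT]

0: 0x4f (blk 4, set 0) → MISS  vc=[]
1: 0x4e (blk 4, set 0) → L1-HIT  vc=[]
2: 0x47 (blk 4, set 0) → L1-HIT  vc=[]
3: 0x40 (blk 4, set 0) → L1-HIT  vc=[]
4: 0x48 (blk 4, set 0) → L1-HIT  vc=[]
5: 0x4b (blk 4, set 0) → L1-HIT  vc=[]
6: 0xa0 (blk 10, set 0) → MISS  vc=[4]
7: 0x4e (blk 4, set 0) → VC-HIT  vc=[10]
8: 0x46 (blk 4, set 0) → L1-HIT  vc=[10]
9: 0x27 (blk 2, set 0) → MISS  vc=[10, 4]
10: 0x47 (blk 4, set 0) → VC-HIT  vc=[10, 2]
11: 0x46 (blk 4, set 0) → L1-HIT  vc=[10, 2]
12: 0x43 (blk 4, set 0) → L1-HIT  vc=[10, 2]
13: 0xae (blk 10, set 0) → VC-HIT  vc=[4, 2]
14: 0x20 (blk 2, set 0) → VC-HIT  vc=[4, 10]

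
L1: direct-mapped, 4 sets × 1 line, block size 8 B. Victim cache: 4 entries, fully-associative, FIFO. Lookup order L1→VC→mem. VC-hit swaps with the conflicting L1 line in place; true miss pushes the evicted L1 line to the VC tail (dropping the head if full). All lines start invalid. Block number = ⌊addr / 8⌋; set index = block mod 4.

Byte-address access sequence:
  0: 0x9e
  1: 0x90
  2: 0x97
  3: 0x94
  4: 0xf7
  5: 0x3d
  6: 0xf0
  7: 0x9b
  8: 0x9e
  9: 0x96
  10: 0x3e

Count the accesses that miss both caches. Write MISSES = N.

MISSES = 4

0: 0x9e (blk 19, set 3) → MISS  vc=[]
1: 0x90 (blk 18, set 2) → MISS  vc=[]
2: 0x97 (blk 18, set 2) → L1-HIT  vc=[]
3: 0x94 (blk 18, set 2) → L1-HIT  vc=[]
4: 0xf7 (blk 30, set 2) → MISS  vc=[18]
5: 0x3d (blk 7, set 3) → MISS  vc=[18, 19]
6: 0xf0 (blk 30, set 2) → L1-HIT  vc=[18, 19]
7: 0x9b (blk 19, set 3) → VC-HIT  vc=[18, 7]
8: 0x9e (blk 19, set 3) → L1-HIT  vc=[18, 7]
9: 0x96 (blk 18, set 2) → VC-HIT  vc=[30, 7]
10: 0x3e (blk 7, set 3) → VC-HIT  vc=[30, 19]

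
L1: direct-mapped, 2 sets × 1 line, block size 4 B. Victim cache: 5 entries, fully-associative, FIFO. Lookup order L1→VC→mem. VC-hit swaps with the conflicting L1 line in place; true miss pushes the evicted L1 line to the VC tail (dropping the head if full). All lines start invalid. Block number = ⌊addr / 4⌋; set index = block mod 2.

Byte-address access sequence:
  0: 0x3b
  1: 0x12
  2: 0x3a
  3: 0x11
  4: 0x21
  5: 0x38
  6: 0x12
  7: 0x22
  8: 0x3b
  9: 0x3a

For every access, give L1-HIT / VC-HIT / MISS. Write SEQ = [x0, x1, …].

SEQ = [MISS, MISS, VC-HIT, VC-HIT, MISS, VC-HIT, VC-HIT, VC-HIT, VC-HIT, L1-HIT]

#0 0x3b→b14/s0 MISS; vc=[]
#1 0x12→b4/s0 MISS; vc=[14]
#2 0x3a→b14/s0 VC-HIT; vc=[4]
#3 0x11→b4/s0 VC-HIT; vc=[14]
#4 0x21→b8/s0 MISS; vc=[14,4]
#5 0x38→b14/s0 VC-HIT; vc=[8,4]
#6 0x12→b4/s0 VC-HIT; vc=[8,14]
#7 0x22→b8/s0 VC-HIT; vc=[4,14]
#8 0x3b→b14/s0 VC-HIT; vc=[4,8]
#9 0x3a→b14/s0 L1-HIT; vc=[4,8]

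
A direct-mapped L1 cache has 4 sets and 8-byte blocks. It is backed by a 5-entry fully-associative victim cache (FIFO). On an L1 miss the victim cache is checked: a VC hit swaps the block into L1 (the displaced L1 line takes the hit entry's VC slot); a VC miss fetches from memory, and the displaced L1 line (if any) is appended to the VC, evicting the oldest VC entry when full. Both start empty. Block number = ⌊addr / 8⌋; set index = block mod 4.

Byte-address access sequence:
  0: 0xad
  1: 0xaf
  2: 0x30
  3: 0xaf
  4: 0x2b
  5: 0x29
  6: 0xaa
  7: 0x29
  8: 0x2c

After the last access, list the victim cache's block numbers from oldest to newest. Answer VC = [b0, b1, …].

#0 0xad→b21/s1 MISS; vc=[]
#1 0xaf→b21/s1 L1-HIT; vc=[]
#2 0x30→b6/s2 MISS; vc=[]
#3 0xaf→b21/s1 L1-HIT; vc=[]
#4 0x2b→b5/s1 MISS; vc=[21]
#5 0x29→b5/s1 L1-HIT; vc=[21]
#6 0xaa→b21/s1 VC-HIT; vc=[5]
#7 0x29→b5/s1 VC-HIT; vc=[21]
#8 0x2c→b5/s1 L1-HIT; vc=[21]

VC = [21]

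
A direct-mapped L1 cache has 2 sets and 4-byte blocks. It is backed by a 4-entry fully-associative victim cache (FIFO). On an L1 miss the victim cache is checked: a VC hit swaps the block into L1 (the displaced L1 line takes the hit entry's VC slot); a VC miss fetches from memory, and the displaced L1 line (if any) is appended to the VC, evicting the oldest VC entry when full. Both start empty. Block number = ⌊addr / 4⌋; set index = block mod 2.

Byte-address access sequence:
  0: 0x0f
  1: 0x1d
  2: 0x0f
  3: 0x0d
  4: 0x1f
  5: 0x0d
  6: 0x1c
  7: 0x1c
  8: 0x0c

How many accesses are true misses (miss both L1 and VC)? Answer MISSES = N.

MISSES = 2

  [0] addr=0xf blk=3 s=1: MISS | VC []
  [1] addr=0x1d blk=7 s=1: MISS | VC [3]
  [2] addr=0xf blk=3 s=1: VC-HIT | VC [7]
  [3] addr=0xd blk=3 s=1: L1-HIT | VC [7]
  [4] addr=0x1f blk=7 s=1: VC-HIT | VC [3]
  [5] addr=0xd blk=3 s=1: VC-HIT | VC [7]
  [6] addr=0x1c blk=7 s=1: VC-HIT | VC [3]
  [7] addr=0x1c blk=7 s=1: L1-HIT | VC [3]
  [8] addr=0xc blk=3 s=1: VC-HIT | VC [7]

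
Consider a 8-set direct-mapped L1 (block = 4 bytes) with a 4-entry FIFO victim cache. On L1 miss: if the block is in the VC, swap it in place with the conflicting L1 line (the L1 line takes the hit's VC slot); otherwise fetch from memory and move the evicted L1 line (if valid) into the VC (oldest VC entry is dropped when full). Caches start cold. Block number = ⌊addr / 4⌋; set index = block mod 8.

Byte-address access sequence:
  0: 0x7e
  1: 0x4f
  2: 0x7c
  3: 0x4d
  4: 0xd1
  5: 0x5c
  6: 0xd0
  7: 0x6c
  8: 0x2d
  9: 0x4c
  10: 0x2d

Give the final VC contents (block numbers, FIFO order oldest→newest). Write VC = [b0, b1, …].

VC = [31, 19, 27]

#0 0x7e→b31/s7 MISS; vc=[]
#1 0x4f→b19/s3 MISS; vc=[]
#2 0x7c→b31/s7 L1-HIT; vc=[]
#3 0x4d→b19/s3 L1-HIT; vc=[]
#4 0xd1→b52/s4 MISS; vc=[]
#5 0x5c→b23/s7 MISS; vc=[31]
#6 0xd0→b52/s4 L1-HIT; vc=[31]
#7 0x6c→b27/s3 MISS; vc=[31,19]
#8 0x2d→b11/s3 MISS; vc=[31,19,27]
#9 0x4c→b19/s3 VC-HIT; vc=[31,11,27]
#10 0x2d→b11/s3 VC-HIT; vc=[31,19,27]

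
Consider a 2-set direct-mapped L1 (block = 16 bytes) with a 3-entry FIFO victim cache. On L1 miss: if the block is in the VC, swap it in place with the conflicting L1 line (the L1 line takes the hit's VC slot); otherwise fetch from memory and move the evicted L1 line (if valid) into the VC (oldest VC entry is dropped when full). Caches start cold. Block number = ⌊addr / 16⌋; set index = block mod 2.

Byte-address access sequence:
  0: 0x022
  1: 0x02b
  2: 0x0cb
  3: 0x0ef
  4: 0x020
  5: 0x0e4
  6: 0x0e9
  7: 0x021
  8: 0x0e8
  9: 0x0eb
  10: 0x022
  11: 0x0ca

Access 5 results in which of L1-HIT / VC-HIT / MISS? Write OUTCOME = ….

OUTCOME = VC-HIT

  [0] addr=0x22 blk=2 s=0: MISS | VC []
  [1] addr=0x2b blk=2 s=0: L1-HIT | VC []
  [2] addr=0xcb blk=12 s=0: MISS | VC [2]
  [3] addr=0xef blk=14 s=0: MISS | VC [2, 12]
  [4] addr=0x20 blk=2 s=0: VC-HIT | VC [14, 12]
  [5] addr=0xe4 blk=14 s=0: VC-HIT | VC [2, 12]
  [6] addr=0xe9 blk=14 s=0: L1-HIT | VC [2, 12]
  [7] addr=0x21 blk=2 s=0: VC-HIT | VC [14, 12]
  [8] addr=0xe8 blk=14 s=0: VC-HIT | VC [2, 12]
  [9] addr=0xeb blk=14 s=0: L1-HIT | VC [2, 12]
  [10] addr=0x22 blk=2 s=0: VC-HIT | VC [14, 12]
  [11] addr=0xca blk=12 s=0: VC-HIT | VC [14, 2]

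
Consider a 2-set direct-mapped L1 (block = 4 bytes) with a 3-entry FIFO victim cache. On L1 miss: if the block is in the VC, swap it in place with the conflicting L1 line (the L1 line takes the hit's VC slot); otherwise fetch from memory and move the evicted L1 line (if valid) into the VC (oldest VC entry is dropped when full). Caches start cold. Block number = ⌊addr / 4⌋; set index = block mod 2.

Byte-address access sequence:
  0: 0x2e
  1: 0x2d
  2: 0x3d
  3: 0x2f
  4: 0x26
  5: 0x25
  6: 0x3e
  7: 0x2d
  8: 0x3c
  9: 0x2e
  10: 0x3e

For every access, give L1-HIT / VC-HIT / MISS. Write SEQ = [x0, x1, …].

SEQ = [MISS, L1-HIT, MISS, VC-HIT, MISS, L1-HIT, VC-HIT, VC-HIT, VC-HIT, VC-HIT, VC-HIT]

#0 0x2e→b11/s1 MISS; vc=[]
#1 0x2d→b11/s1 L1-HIT; vc=[]
#2 0x3d→b15/s1 MISS; vc=[11]
#3 0x2f→b11/s1 VC-HIT; vc=[15]
#4 0x26→b9/s1 MISS; vc=[15,11]
#5 0x25→b9/s1 L1-HIT; vc=[15,11]
#6 0x3e→b15/s1 VC-HIT; vc=[9,11]
#7 0x2d→b11/s1 VC-HIT; vc=[9,15]
#8 0x3c→b15/s1 VC-HIT; vc=[9,11]
#9 0x2e→b11/s1 VC-HIT; vc=[9,15]
#10 0x3e→b15/s1 VC-HIT; vc=[9,11]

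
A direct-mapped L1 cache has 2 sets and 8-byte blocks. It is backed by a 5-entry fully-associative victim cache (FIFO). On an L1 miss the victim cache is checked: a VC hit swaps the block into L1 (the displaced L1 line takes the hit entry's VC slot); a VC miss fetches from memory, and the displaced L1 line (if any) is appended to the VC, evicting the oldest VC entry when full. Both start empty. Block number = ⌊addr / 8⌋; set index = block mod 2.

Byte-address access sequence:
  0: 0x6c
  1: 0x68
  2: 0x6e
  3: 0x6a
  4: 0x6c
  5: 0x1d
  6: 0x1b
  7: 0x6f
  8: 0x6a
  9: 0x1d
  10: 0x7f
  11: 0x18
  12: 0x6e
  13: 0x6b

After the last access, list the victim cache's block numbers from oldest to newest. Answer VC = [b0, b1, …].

VC = [3, 15]

0: 0x6c (blk 13, set 1) → MISS  vc=[]
1: 0x68 (blk 13, set 1) → L1-HIT  vc=[]
2: 0x6e (blk 13, set 1) → L1-HIT  vc=[]
3: 0x6a (blk 13, set 1) → L1-HIT  vc=[]
4: 0x6c (blk 13, set 1) → L1-HIT  vc=[]
5: 0x1d (blk 3, set 1) → MISS  vc=[13]
6: 0x1b (blk 3, set 1) → L1-HIT  vc=[13]
7: 0x6f (blk 13, set 1) → VC-HIT  vc=[3]
8: 0x6a (blk 13, set 1) → L1-HIT  vc=[3]
9: 0x1d (blk 3, set 1) → VC-HIT  vc=[13]
10: 0x7f (blk 15, set 1) → MISS  vc=[13, 3]
11: 0x18 (blk 3, set 1) → VC-HIT  vc=[13, 15]
12: 0x6e (blk 13, set 1) → VC-HIT  vc=[3, 15]
13: 0x6b (blk 13, set 1) → L1-HIT  vc=[3, 15]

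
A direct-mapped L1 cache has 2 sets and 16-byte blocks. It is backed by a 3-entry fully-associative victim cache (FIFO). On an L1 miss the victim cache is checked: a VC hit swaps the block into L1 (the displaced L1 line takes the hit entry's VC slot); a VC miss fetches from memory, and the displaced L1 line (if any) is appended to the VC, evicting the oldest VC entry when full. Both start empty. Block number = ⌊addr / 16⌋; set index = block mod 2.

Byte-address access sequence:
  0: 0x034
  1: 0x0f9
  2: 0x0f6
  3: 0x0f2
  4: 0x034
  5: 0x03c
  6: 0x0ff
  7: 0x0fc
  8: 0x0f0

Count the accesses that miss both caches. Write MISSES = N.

0: 0x34 (blk 3, set 1) → MISS  vc=[]
1: 0xf9 (blk 15, set 1) → MISS  vc=[3]
2: 0xf6 (blk 15, set 1) → L1-HIT  vc=[3]
3: 0xf2 (blk 15, set 1) → L1-HIT  vc=[3]
4: 0x34 (blk 3, set 1) → VC-HIT  vc=[15]
5: 0x3c (blk 3, set 1) → L1-HIT  vc=[15]
6: 0xff (blk 15, set 1) → VC-HIT  vc=[3]
7: 0xfc (blk 15, set 1) → L1-HIT  vc=[3]
8: 0xf0 (blk 15, set 1) → L1-HIT  vc=[3]

MISSES = 2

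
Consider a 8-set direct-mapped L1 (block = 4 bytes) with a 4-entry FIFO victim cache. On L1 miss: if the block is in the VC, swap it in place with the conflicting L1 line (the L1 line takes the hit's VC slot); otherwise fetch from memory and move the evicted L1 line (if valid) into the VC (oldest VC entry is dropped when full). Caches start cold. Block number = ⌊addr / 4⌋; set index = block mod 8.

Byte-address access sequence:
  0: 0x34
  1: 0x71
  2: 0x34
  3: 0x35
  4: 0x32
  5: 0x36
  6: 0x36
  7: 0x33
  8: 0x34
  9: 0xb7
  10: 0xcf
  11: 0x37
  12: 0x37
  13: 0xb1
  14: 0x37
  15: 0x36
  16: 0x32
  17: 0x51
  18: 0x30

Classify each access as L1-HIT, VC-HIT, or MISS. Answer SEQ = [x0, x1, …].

SEQ = [MISS, MISS, L1-HIT, L1-HIT, MISS, L1-HIT, L1-HIT, L1-HIT, L1-HIT, MISS, MISS, VC-HIT, L1-HIT, MISS, L1-HIT, L1-HIT, VC-HIT, MISS, VC-HIT]

0: 0x34 (blk 13, set 5) → MISS  vc=[]
1: 0x71 (blk 28, set 4) → MISS  vc=[]
2: 0x34 (blk 13, set 5) → L1-HIT  vc=[]
3: 0x35 (blk 13, set 5) → L1-HIT  vc=[]
4: 0x32 (blk 12, set 4) → MISS  vc=[28]
5: 0x36 (blk 13, set 5) → L1-HIT  vc=[28]
6: 0x36 (blk 13, set 5) → L1-HIT  vc=[28]
7: 0x33 (blk 12, set 4) → L1-HIT  vc=[28]
8: 0x34 (blk 13, set 5) → L1-HIT  vc=[28]
9: 0xb7 (blk 45, set 5) → MISS  vc=[28, 13]
10: 0xcf (blk 51, set 3) → MISS  vc=[28, 13]
11: 0x37 (blk 13, set 5) → VC-HIT  vc=[28, 45]
12: 0x37 (blk 13, set 5) → L1-HIT  vc=[28, 45]
13: 0xb1 (blk 44, set 4) → MISS  vc=[28, 45, 12]
14: 0x37 (blk 13, set 5) → L1-HIT  vc=[28, 45, 12]
15: 0x36 (blk 13, set 5) → L1-HIT  vc=[28, 45, 12]
16: 0x32 (blk 12, set 4) → VC-HIT  vc=[28, 45, 44]
17: 0x51 (blk 20, set 4) → MISS  vc=[28, 45, 44, 12]
18: 0x30 (blk 12, set 4) → VC-HIT  vc=[28, 45, 44, 20]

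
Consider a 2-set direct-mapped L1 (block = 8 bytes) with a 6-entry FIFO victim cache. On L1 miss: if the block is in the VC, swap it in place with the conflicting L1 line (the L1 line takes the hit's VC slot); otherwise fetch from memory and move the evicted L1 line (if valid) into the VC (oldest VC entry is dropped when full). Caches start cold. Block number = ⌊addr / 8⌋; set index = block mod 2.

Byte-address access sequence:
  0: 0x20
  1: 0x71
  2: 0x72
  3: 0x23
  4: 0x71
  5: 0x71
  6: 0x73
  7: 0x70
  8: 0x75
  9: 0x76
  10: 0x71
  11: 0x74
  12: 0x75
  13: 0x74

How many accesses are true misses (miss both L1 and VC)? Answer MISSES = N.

#0 0x20→b4/s0 MISS; vc=[]
#1 0x71→b14/s0 MISS; vc=[4]
#2 0x72→b14/s0 L1-HIT; vc=[4]
#3 0x23→b4/s0 VC-HIT; vc=[14]
#4 0x71→b14/s0 VC-HIT; vc=[4]
#5 0x71→b14/s0 L1-HIT; vc=[4]
#6 0x73→b14/s0 L1-HIT; vc=[4]
#7 0x70→b14/s0 L1-HIT; vc=[4]
#8 0x75→b14/s0 L1-HIT; vc=[4]
#9 0x76→b14/s0 L1-HIT; vc=[4]
#10 0x71→b14/s0 L1-HIT; vc=[4]
#11 0x74→b14/s0 L1-HIT; vc=[4]
#12 0x75→b14/s0 L1-HIT; vc=[4]
#13 0x74→b14/s0 L1-HIT; vc=[4]

MISSES = 2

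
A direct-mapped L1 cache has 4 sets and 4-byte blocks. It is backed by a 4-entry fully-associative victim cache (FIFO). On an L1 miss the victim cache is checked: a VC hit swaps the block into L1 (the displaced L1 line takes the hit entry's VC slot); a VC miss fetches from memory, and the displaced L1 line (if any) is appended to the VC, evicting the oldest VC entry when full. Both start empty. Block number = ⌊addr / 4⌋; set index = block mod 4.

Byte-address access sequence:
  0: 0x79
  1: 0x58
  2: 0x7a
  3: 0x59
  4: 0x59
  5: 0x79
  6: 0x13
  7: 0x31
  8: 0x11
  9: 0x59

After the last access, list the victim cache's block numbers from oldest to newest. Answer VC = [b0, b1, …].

0: 0x79 (blk 30, set 2) → MISS  vc=[]
1: 0x58 (blk 22, set 2) → MISS  vc=[30]
2: 0x7a (blk 30, set 2) → VC-HIT  vc=[22]
3: 0x59 (blk 22, set 2) → VC-HIT  vc=[30]
4: 0x59 (blk 22, set 2) → L1-HIT  vc=[30]
5: 0x79 (blk 30, set 2) → VC-HIT  vc=[22]
6: 0x13 (blk 4, set 0) → MISS  vc=[22]
7: 0x31 (blk 12, set 0) → MISS  vc=[22, 4]
8: 0x11 (blk 4, set 0) → VC-HIT  vc=[22, 12]
9: 0x59 (blk 22, set 2) → VC-HIT  vc=[30, 12]

VC = [30, 12]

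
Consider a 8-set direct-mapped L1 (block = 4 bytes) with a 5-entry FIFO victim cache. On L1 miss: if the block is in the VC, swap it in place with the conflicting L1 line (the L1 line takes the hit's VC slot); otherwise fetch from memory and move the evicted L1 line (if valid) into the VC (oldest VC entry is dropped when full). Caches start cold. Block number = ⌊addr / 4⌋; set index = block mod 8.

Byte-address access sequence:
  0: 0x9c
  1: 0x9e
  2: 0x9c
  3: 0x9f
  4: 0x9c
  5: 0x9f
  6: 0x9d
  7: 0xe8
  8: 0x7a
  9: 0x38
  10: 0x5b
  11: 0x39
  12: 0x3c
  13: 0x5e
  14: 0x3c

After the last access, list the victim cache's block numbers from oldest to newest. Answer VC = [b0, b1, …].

#0 0x9c→b39/s7 MISS; vc=[]
#1 0x9e→b39/s7 L1-HIT; vc=[]
#2 0x9c→b39/s7 L1-HIT; vc=[]
#3 0x9f→b39/s7 L1-HIT; vc=[]
#4 0x9c→b39/s7 L1-HIT; vc=[]
#5 0x9f→b39/s7 L1-HIT; vc=[]
#6 0x9d→b39/s7 L1-HIT; vc=[]
#7 0xe8→b58/s2 MISS; vc=[]
#8 0x7a→b30/s6 MISS; vc=[]
#9 0x38→b14/s6 MISS; vc=[30]
#10 0x5b→b22/s6 MISS; vc=[30,14]
#11 0x39→b14/s6 VC-HIT; vc=[30,22]
#12 0x3c→b15/s7 MISS; vc=[30,22,39]
#13 0x5e→b23/s7 MISS; vc=[30,22,39,15]
#14 0x3c→b15/s7 VC-HIT; vc=[30,22,39,23]

VC = [30, 22, 39, 23]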